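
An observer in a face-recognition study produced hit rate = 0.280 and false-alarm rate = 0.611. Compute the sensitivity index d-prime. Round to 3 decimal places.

z(H) = -0.5828
z(FA) = 0.2819
d' = z(H) − z(FA) = -0.5828 − 0.2819 = -0.8647

d-prime = -0.865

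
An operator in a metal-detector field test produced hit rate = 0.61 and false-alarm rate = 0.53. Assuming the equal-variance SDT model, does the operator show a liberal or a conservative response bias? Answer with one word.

liberal

z(H) = 0.279, z(FA) = 0.075
c = −½·(z(H) + z(FA)) = -0.177
c < 0 → liberal criterion (biased toward responding “yes”).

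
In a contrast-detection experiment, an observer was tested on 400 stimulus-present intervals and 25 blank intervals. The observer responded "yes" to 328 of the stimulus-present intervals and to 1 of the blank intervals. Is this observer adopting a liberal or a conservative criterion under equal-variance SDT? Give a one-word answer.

z(H) = 0.915, z(FA) = -1.751
c = −½·(z(H) + z(FA)) = 0.418
c > 0 → conservative criterion (biased toward responding “no”).

conservative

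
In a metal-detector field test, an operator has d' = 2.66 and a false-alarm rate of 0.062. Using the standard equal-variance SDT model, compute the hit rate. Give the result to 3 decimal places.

hit rate = 0.869

z(false-alarm rate) = z(0.062) = -1.5382
z(H) = z(FA) + d' = -1.5382 + 2.66 = 1.1218
hit rate = Φ(1.1218) = 0.8690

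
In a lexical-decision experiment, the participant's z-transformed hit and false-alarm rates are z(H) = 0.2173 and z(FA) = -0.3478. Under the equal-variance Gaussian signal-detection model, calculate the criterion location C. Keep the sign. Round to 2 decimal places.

C = 0.07

c = −½·[z(H) + z(FA)] = −½·(0.2173 + (-0.3478)) = 0.06525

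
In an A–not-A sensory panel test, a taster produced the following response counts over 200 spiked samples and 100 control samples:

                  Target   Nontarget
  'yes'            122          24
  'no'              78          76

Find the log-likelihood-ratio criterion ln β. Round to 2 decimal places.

H = 122/200 = 0.6100
FA = 24/100 = 0.2400
Φ⁻¹(0.6100) = 0.279, Φ⁻¹(0.2400) = -0.706
ln β = −½·[z(H)² − z(FA)²] = −0.5 × (0.078 − 0.498) = 0.210

ln β = 0.21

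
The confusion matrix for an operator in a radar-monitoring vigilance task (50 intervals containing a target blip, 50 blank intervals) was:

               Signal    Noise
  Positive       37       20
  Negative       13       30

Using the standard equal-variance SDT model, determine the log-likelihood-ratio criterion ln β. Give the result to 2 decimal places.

ln β = -0.17

H = 37/50 = 0.7400
FA = 20/50 = 0.4000
z(H) = 0.643
z(FA) = -0.253
ln β = −½·[z(H)² − z(FA)²] = −0.5 × (0.413 − 0.064) = -0.1745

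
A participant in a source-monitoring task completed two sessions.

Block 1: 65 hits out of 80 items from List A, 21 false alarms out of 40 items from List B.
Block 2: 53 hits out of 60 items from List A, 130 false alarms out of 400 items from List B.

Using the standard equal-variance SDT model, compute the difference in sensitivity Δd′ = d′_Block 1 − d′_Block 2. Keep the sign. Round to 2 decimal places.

Δd′ = -0.82

Block 1: z(0.8125) = 0.887, z(0.5250) = 0.063, d' = 0.824
Block 2: z(0.8833) = 1.192, z(0.3250) = -0.454, d' = 1.646
Δd' = d'_Block 1 − d'_Block 2 = 0.824 − 1.646 = -0.822
Block 2 has the higher sensitivity.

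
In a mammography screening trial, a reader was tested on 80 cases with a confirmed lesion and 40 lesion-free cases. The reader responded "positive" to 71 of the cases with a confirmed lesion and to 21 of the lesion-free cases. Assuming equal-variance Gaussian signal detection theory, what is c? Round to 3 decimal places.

c = -0.638

H = 71/80 = 0.8875
FA = 21/40 = 0.5250
z(H) = z(0.8875) = 1.2133
z(FA) = z(0.5250) = 0.0627
c = −½·[z(H) + z(FA)] = −0.5 × (1.2133 + 0.0627) = -0.6380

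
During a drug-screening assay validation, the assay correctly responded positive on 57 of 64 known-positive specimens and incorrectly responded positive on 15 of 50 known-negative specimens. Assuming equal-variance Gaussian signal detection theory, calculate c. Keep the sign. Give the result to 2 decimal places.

H = 57/64 = 0.8906
FA = 15/50 = 0.3000
Φ⁻¹(H) = 1.2297
Φ⁻¹(FA) = -0.5244
c = −½·[z(H) + z(FA)] = −0.5 × (1.2297 + (-0.5244)) = -0.35265
c < 0: the assay has a liberal response bias.

c = -0.35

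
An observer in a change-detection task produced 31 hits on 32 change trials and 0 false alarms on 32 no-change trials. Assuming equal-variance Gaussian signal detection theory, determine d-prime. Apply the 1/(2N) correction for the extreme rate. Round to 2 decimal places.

The false-alarm rate is 0/32 = 0, so apply the 1/(2N) correction: FA → 1/(2·32) = 0.01562.
z(H) = z(0.96875) = 1.863
z(FA) = z(0.01562) = -2.154
d' = 1.863 − (-2.154) = 4.017

d-prime = 4.02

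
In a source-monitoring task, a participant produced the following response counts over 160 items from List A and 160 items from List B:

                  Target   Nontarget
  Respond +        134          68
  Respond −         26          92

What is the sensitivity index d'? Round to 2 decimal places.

H = 134/160 = 0.8375
FA = 68/160 = 0.4250
z(H) = z(0.8375) = 0.984
z(FA) = z(0.4250) = -0.189
d' = z(H) − z(FA) = 0.984 − (-0.189) = 1.173

d' = 1.17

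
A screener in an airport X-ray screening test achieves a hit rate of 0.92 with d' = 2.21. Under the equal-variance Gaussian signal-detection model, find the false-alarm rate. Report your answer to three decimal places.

z(hit rate) = z(0.92) = 1.4051
z(FA) = z(H) − d' = 1.4051 − 2.21 = -0.8049
false-alarm rate = Φ(-0.8049) = 0.2104

false-alarm rate = 0.210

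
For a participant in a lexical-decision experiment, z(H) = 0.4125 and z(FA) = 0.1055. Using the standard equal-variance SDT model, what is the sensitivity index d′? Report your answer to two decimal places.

d′ = 0.31

d' = z(H) − z(FA) = 0.4125 − 0.1055 = 0.3070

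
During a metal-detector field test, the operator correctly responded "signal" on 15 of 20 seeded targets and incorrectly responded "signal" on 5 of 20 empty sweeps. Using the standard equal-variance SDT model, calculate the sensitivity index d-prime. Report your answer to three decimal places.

H = 15/20 = 0.7500
FA = 5/20 = 0.2500
z(H) = 0.6745
z(FA) = -0.6745
d' = z(H) − z(FA) = 0.6745 − (-0.6745) = 1.3490

d-prime = 1.349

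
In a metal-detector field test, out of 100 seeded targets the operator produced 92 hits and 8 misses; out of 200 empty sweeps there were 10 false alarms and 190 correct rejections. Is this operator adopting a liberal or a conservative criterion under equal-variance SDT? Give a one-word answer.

z(H) = 1.405, z(FA) = -1.645
c = −½·(z(H) + z(FA)) = 0.120
c > 0 → conservative criterion (biased toward responding “no”).

conservative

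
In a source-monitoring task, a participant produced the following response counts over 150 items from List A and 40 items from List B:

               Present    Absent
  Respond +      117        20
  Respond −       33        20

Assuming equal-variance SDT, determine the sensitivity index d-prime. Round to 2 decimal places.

H = 117/150 = 0.7800
FA = 20/40 = 0.5000
Φ⁻¹(0.7800) = 0.772, Φ⁻¹(0.5000) = 0.000
d' = z(H) − z(FA) = 0.772 − 0.000 = 0.772

d-prime = 0.77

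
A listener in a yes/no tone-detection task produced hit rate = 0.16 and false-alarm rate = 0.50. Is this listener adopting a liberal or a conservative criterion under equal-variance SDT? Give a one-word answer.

z(H) = -0.994, z(FA) = 0.000
c = −½·(z(H) + z(FA)) = 0.497
c > 0 → conservative criterion (biased toward responding “no”).

conservative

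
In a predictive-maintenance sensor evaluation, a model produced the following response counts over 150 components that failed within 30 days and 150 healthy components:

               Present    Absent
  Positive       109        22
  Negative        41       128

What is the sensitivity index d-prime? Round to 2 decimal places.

d-prime = 1.65

H = 109/150 = 0.7267
FA = 22/150 = 0.1467
z(H) = z(0.7267) = 0.6029
z(FA) = z(0.1467) = -1.0507
d' = z(H) − z(FA) = 0.6029 − (-1.0507) = 1.6536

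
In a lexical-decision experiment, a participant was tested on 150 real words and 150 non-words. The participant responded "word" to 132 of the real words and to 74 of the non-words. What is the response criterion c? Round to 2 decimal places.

H = 132/150 = 0.8800
FA = 74/150 = 0.4933
Φ⁻¹(H) = Φ⁻¹(0.8800) = 1.1750
Φ⁻¹(FA) = Φ⁻¹(0.4933) = -0.0168
c = −½·[z(H) + z(FA)] = −0.5 × (1.1750 + (-0.0168)) = -0.5791

c = -0.58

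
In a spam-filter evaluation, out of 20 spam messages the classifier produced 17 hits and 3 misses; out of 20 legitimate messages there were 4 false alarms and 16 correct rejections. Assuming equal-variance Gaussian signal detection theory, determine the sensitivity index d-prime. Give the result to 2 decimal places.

H = 17/20 = 0.8500
FA = 4/20 = 0.2000
Φ⁻¹(H) = Φ⁻¹(0.8500) = 1.036
Φ⁻¹(FA) = Φ⁻¹(0.2000) = -0.842
d' = z(H) − z(FA) = 1.036 − (-0.842) = 1.878

d-prime = 1.88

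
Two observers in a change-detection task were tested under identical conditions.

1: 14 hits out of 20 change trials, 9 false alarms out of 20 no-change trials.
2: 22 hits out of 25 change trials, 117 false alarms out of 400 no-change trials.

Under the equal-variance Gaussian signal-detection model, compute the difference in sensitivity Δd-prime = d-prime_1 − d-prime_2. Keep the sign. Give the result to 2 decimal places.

1: z(0.7000) = 0.524, z(0.4500) = -0.126, d' = 0.650
2: z(0.8800) = 1.175, z(0.2925) = -0.546, d' = 1.721
Δd' = d'_1 − d'_2 = 0.650 − 1.721 = -1.071
2 has the higher sensitivity.

Δd-prime = -1.07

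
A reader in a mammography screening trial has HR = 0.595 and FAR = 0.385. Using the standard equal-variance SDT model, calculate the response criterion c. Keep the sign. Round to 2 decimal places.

c = 0.03

z(0.595) = 0.240, z(0.385) = -0.292
c = −½·[z(H) + z(FA)] = −0.5 × (0.240 + (-0.292)) = 0.026
c > 0: the reader has a conservative response bias.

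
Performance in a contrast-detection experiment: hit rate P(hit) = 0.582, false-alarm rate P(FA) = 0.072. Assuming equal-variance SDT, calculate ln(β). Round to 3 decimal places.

ln β = 1.046

z(H) = z(0.582) = 0.2070
z(FA) = z(0.072) = -1.4611
ln β = −½·[z(H)² − z(FA)²] = −0.5 × (0.0428 − 2.1348) = 1.0460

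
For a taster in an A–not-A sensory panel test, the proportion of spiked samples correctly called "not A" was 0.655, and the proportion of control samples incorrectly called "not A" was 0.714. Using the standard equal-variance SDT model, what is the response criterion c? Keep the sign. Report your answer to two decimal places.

c = -0.48

Φ⁻¹(H) = Φ⁻¹(0.655) = 0.3989
Φ⁻¹(FA) = Φ⁻¹(0.714) = 0.5651
c = −½·[z(H) + z(FA)] = −0.5 × (0.3989 + 0.5651) = -0.4820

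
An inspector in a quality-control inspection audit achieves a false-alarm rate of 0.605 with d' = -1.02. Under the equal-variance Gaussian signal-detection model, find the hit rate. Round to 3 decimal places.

hit rate = 0.226

z(false-alarm rate) = z(0.605) = 0.2663
z(H) = z(FA) + d' = 0.2663 + (-1.02) = -0.7537
hit rate = Φ(-0.7537) = 0.2255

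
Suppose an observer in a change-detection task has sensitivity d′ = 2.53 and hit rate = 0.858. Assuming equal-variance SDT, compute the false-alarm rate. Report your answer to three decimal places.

false-alarm rate = 0.072

z(hit rate) = z(0.858) = 1.0714
z(FA) = z(H) − d' = 1.0714 − 2.53 = -1.4586
false-alarm rate = Φ(-1.4586) = 0.0723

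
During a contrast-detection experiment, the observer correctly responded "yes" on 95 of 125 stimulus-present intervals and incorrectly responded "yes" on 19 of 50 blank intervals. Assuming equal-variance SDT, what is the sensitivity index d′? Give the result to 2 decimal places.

H = 95/125 = 0.7600
FA = 19/50 = 0.3800
z(0.7600) = 0.706, z(0.3800) = -0.305
d' = z(H) − z(FA) = 0.706 − (-0.305) = 1.011

d′ = 1.01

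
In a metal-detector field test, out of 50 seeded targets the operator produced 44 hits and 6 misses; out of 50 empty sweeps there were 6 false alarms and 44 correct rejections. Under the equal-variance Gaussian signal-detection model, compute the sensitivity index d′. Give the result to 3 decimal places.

d′ = 2.350

H = 44/50 = 0.8800
FA = 6/50 = 0.1200
z(0.8800) = 1.1750, z(0.1200) = -1.1750
d' = z(H) − z(FA) = 1.1750 − (-1.1750) = 2.3500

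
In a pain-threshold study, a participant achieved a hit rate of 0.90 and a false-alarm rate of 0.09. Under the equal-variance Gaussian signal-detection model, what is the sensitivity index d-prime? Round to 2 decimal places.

d-prime = 2.62

z(H) = z(0.90) = 1.2816
z(FA) = z(0.09) = -1.3408
d' = z(H) − z(FA) = 1.2816 − (-1.3408) = 2.6224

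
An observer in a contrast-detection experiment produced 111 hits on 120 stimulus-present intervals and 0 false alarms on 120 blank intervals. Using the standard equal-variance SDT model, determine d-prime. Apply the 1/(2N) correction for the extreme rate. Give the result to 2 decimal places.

d-prime = 4.08

The false-alarm rate is 0/120 = 0, so apply the 1/(2N) correction: FA → 1/(2·120) = 0.00417.
z(H) = z(0.92500) = 1.440
z(FA) = z(0.00417) = -2.638
d' = 1.440 − (-2.638) = 4.078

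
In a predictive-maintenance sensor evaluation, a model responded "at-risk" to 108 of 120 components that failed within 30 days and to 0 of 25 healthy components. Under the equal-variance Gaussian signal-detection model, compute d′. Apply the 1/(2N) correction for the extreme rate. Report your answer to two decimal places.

d′ = 3.34

The false-alarm rate is 0/25 = 0, so apply the 1/(2N) correction: FA → 1/(2·25) = 0.02000.
z(H) = z(0.90000) = 1.282
z(FA) = z(0.02000) = -2.054
d' = 1.282 − (-2.054) = 3.336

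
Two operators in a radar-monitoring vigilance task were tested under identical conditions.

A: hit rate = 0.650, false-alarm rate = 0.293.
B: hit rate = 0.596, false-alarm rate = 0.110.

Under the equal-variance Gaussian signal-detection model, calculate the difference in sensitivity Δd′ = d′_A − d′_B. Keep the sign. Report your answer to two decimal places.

A: z(0.650) = 0.385, z(0.293) = -0.545, d' = 0.930
B: z(0.596) = 0.243, z(0.110) = -1.227, d' = 1.470
Δd' = d'_A − d'_B = 0.930 − 1.470 = -0.540
B has the higher sensitivity.

Δd′ = -0.54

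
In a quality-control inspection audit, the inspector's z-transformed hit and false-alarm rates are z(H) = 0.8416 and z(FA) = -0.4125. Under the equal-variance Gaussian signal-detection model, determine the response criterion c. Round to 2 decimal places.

c = −½·[z(H) + z(FA)] = −½·(0.8416 + (-0.4125)) = -0.21455
c < 0: the inspector has a liberal response bias.

c = -0.21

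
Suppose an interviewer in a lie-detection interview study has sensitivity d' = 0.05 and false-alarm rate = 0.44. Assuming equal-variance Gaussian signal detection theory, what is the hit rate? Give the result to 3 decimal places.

hit rate = 0.460

z(false-alarm rate) = z(0.44) = -0.1510
z(H) = z(FA) + d' = -0.1510 + 0.05 = -0.1010
hit rate = Φ(-0.1010) = 0.4598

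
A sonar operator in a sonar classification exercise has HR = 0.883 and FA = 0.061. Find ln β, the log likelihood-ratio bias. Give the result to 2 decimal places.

ln β = 0.49

Φ⁻¹(0.883) = 1.190, Φ⁻¹(0.061) = -1.546
ln β = −½·[z(H)² − z(FA)²] = −0.5 × (1.416 − 2.390) = 0.487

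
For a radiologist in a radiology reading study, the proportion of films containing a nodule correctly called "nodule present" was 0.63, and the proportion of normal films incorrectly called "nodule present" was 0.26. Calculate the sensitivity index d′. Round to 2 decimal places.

d′ = 0.98

Φ⁻¹(H) = 0.3319
Φ⁻¹(FA) = -0.6433
d' = z(H) − z(FA) = 0.3319 − (-0.6433) = 0.9752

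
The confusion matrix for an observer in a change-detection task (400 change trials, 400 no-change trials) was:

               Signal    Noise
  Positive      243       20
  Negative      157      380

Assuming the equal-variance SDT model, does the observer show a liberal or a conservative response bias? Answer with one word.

conservative

z(H) = 0.273, z(FA) = -1.645
c = −½·(z(H) + z(FA)) = 0.686
c > 0 → conservative criterion (biased toward responding “no”).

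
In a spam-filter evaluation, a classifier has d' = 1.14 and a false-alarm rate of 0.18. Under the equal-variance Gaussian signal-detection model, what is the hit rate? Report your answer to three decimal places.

z(false-alarm rate) = z(0.18) = -0.9154
z(H) = z(FA) + d' = -0.9154 + 1.14 = 0.2246
hit rate = Φ(0.2246) = 0.5889

hit rate = 0.589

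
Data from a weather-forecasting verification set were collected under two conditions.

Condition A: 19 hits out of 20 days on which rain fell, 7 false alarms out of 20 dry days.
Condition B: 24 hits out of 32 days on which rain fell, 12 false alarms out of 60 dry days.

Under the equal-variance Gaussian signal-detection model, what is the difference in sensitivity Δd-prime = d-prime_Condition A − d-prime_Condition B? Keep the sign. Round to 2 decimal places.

Condition A: z(0.9500) = 1.645, z(0.3500) = -0.385, d' = 2.030
Condition B: z(0.7500) = 0.674, z(0.2000) = -0.842, d' = 1.516
Δd' = d'_Condition A − d'_Condition B = 2.030 − 1.516 = 0.514
Condition A has the higher sensitivity.

Δd-prime = 0.51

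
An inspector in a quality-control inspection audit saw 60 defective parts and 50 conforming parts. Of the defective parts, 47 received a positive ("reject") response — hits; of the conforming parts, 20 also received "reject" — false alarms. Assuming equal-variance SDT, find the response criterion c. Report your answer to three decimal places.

c = -0.265

H = 47/60 = 0.7833
FA = 20/50 = 0.4000
Φ⁻¹(0.7833) = 0.7834, Φ⁻¹(0.4000) = -0.2533
c = −½·[z(H) + z(FA)] = −0.5 × (0.7834 + (-0.2533)) = -0.26505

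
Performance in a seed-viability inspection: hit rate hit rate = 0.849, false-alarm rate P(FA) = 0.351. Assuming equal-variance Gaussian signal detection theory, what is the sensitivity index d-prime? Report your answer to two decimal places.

d-prime = 1.41

Φ⁻¹(H) = Φ⁻¹(0.849) = 1.0322
Φ⁻¹(FA) = Φ⁻¹(0.351) = -0.3826
d' = z(H) − z(FA) = 1.0322 − (-0.3826) = 1.4148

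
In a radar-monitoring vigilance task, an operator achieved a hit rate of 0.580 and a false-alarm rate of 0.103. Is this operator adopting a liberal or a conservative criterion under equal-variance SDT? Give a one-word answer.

conservative

z(H) = 0.202, z(FA) = -1.265
c = −½·(z(H) + z(FA)) = 0.5315
c > 0 → conservative criterion (biased toward responding “no”).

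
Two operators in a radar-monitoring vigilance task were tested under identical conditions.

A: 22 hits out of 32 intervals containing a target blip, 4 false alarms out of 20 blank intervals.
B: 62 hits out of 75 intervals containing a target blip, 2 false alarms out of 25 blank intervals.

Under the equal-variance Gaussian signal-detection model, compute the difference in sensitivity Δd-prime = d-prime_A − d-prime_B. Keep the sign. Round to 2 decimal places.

Δd-prime = -1.02

A: z(0.6875) = 0.489, z(0.2000) = -0.842, d' = 1.331
B: z(0.8267) = 0.941, z(0.0800) = -1.405, d' = 2.346
Δd' = d'_A − d'_B = 1.331 − 2.346 = -1.015
B has the higher sensitivity.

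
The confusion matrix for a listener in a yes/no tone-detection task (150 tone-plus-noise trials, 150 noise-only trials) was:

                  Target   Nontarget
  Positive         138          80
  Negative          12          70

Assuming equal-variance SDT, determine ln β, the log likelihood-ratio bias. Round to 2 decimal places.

ln β = -0.98

H = 138/150 = 0.9200
FA = 80/150 = 0.5333
z(0.9200) = 1.405, z(0.5333) = 0.084
ln β = −½·[z(H)² − z(FA)²] = −0.5 × (1.974 − 0.007) = -0.9835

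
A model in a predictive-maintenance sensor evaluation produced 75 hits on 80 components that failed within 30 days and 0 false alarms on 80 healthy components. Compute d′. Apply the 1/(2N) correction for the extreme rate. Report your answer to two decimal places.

d′ = 4.03

The false-alarm rate is 0/80 = 0, so apply the 1/(2N) correction: FA → 1/(2·80) = 0.00625.
z(H) = z(0.93750) = 1.534
z(FA) = z(0.00625) = -2.498
d' = 1.534 − (-2.498) = 4.032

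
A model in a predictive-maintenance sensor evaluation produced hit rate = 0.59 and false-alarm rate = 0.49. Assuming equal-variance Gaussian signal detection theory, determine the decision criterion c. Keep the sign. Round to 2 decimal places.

z(0.59) = 0.228, z(0.49) = -0.025
c = −½·[z(H) + z(FA)] = −0.5 × (0.228 + (-0.025)) = -0.1015

c = -0.10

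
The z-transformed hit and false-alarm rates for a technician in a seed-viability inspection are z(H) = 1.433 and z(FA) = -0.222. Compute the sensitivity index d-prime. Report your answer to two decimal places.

d' = z(H) − z(FA) = 1.433 − (-0.222) = 1.655

d-prime = 1.66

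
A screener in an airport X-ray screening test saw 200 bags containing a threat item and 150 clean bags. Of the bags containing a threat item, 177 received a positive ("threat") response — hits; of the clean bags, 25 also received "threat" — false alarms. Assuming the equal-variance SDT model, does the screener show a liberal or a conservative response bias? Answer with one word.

z(H) = 1.200, z(FA) = -0.967
c = −½·(z(H) + z(FA)) = -0.1165
c < 0 → liberal criterion (biased toward responding “yes”).

liberal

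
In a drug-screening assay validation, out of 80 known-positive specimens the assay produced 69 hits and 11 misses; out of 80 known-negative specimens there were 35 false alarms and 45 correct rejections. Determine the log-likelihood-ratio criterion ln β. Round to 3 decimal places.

H = 69/80 = 0.8625
FA = 35/80 = 0.4375
Φ⁻¹(H) = 1.0916
Φ⁻¹(FA) = -0.1573
ln β = −½·[z(H)² − z(FA)²] = −0.5 × (1.1916 − 0.0247) = -0.58345

ln β = -0.583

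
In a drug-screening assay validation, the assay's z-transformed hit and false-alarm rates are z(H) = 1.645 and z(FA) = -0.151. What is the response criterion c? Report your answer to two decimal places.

c = -0.75

c = −½·[z(H) + z(FA)] = −½·(1.645 + (-0.151)) = -0.747
c < 0: the assay has a liberal response bias.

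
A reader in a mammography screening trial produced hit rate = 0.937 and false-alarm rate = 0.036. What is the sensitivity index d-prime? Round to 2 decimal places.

z(H) = z(0.937) = 1.530
z(FA) = z(0.036) = -1.799
d' = z(H) − z(FA) = 1.530 − (-1.799) = 3.329

d-prime = 3.33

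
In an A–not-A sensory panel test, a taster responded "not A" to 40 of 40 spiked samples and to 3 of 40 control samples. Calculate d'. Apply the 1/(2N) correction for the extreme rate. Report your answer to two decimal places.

d' = 3.68

The hit rate is 40/40 = 1, so apply the 1/(2N) correction: H → 1 − 1/(2·40) = 0.98750.
z(H) = z(0.98750) = 2.241
z(FA) = z(0.07500) = -1.440
d' = 2.241 − (-1.440) = 3.681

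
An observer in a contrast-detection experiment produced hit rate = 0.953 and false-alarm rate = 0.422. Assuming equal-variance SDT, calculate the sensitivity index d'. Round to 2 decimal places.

d' = 1.87

z(H) = z(0.953) = 1.675
z(FA) = z(0.422) = -0.197
d' = z(H) − z(FA) = 1.675 − (-0.197) = 1.872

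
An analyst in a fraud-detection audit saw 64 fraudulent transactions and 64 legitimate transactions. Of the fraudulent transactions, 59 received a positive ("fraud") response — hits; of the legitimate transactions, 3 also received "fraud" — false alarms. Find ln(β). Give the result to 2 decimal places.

H = 59/64 = 0.9219
FA = 3/64 = 0.0469
Φ⁻¹(0.9219) = 1.418, Φ⁻¹(0.0469) = -1.676
ln β = −½·[z(H)² − z(FA)²] = −0.5 × (2.011 − 2.809) = 0.399

ln β = 0.40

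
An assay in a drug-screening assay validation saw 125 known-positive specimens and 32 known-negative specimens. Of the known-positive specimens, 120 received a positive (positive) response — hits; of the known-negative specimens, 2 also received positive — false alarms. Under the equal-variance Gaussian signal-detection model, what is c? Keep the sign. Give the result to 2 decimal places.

c = -0.11

H = 120/125 = 0.9600
FA = 2/32 = 0.0625
z(0.9600) = 1.7507, z(0.0625) = -1.5341
c = −½·[z(H) + z(FA)] = −0.5 × (1.7507 + (-1.5341)) = -0.1083
c < 0: the assay has a liberal response bias.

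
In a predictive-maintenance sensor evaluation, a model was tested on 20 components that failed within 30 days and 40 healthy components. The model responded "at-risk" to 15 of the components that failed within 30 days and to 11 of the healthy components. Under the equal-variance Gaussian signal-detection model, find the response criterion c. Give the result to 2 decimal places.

c = -0.04

H = 15/20 = 0.7500
FA = 11/40 = 0.2750
Φ⁻¹(H) = Φ⁻¹(0.7500) = 0.674
Φ⁻¹(FA) = Φ⁻¹(0.2750) = -0.598
c = −½·[z(H) + z(FA)] = −0.5 × (0.674 + (-0.598)) = -0.038
c < 0: the model has a liberal response bias.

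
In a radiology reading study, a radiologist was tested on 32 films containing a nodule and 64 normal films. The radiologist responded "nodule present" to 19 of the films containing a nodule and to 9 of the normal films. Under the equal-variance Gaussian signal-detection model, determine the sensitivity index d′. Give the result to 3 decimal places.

d′ = 1.315

H = 19/32 = 0.5938
FA = 9/64 = 0.1406
z(0.5938) = 0.2373, z(0.1406) = -1.0776
d' = z(H) − z(FA) = 0.2373 − (-1.0776) = 1.3149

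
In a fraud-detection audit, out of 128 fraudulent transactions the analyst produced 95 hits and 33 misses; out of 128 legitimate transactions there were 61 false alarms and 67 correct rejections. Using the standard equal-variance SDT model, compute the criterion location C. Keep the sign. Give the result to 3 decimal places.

C = -0.296

H = 95/128 = 0.7422
FA = 61/128 = 0.4766
z(0.7422) = 0.6501, z(0.4766) = -0.0587
c = −½·[z(H) + z(FA)] = −0.5 × (0.6501 + (-0.0587)) = -0.2957
c < 0: the analyst has a liberal response bias.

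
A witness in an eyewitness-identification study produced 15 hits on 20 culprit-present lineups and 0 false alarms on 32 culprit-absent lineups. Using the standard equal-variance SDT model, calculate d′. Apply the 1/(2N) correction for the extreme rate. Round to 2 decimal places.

d′ = 2.83

The false-alarm rate is 0/32 = 0, so apply the 1/(2N) correction: FA → 1/(2·32) = 0.01562.
z(H) = z(0.75000) = 0.674
z(FA) = z(0.01562) = -2.154
d' = 0.674 − (-2.154) = 2.828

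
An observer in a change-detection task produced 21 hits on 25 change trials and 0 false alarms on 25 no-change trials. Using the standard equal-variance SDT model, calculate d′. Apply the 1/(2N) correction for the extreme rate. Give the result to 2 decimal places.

d′ = 3.05

The false-alarm rate is 0/25 = 0, so apply the 1/(2N) correction: FA → 1/(2·25) = 0.02000.
z(H) = z(0.84000) = 0.994
z(FA) = z(0.02000) = -2.054
d' = 0.994 − (-2.054) = 3.048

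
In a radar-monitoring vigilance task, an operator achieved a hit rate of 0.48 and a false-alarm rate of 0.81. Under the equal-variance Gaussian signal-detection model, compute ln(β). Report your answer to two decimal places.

ln β = 0.38

z(H) = z(0.48) = -0.050
z(FA) = z(0.81) = 0.878
ln β = −½·[z(H)² − z(FA)²] = −0.5 × (0.003 − 0.771) = 0.384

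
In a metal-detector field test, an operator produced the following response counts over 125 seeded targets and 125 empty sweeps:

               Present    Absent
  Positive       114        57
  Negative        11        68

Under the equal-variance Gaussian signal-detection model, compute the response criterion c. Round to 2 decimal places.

H = 114/125 = 0.9120
FA = 57/125 = 0.4560
Φ⁻¹(H) = Φ⁻¹(0.9120) = 1.3532
Φ⁻¹(FA) = Φ⁻¹(0.4560) = -0.1105
c = −½·[z(H) + z(FA)] = −0.5 × (1.3532 + (-0.1105)) = -0.62135
c < 0: the operator has a liberal response bias.

c = -0.62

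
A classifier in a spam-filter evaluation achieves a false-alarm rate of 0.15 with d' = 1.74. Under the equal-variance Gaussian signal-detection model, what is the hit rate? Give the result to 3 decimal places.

hit rate = 0.759

z(false-alarm rate) = z(0.15) = -1.0364
z(H) = z(FA) + d' = -1.0364 + 1.74 = 0.7036
hit rate = Φ(0.7036) = 0.7592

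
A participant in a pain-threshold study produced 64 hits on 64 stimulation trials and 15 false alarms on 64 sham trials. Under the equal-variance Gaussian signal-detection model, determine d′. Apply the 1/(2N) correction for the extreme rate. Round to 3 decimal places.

d′ = 3.142

The hit rate is 64/64 = 1, so apply the 1/(2N) correction: H → 1 − 1/(2·64) = 0.99219.
z(H) = z(0.99219) = 2.4177
z(FA) = z(0.23438) = -0.7245
d' = 2.4177 − (-0.7245) = 3.1422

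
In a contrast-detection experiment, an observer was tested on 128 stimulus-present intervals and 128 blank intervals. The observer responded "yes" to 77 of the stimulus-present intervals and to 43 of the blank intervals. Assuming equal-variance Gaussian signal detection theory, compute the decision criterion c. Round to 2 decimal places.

c = 0.08

H = 77/128 = 0.6016
FA = 43/128 = 0.3359
Φ⁻¹(H) = Φ⁻¹(0.6016) = 0.257
Φ⁻¹(FA) = Φ⁻¹(0.3359) = -0.424
c = −½·[z(H) + z(FA)] = −0.5 × (0.257 + (-0.424)) = 0.0835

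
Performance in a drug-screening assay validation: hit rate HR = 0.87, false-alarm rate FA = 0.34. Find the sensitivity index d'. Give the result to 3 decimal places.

d' = 1.539

z(H) = 1.1264
z(FA) = -0.4125
d' = z(H) − z(FA) = 1.1264 − (-0.4125) = 1.5389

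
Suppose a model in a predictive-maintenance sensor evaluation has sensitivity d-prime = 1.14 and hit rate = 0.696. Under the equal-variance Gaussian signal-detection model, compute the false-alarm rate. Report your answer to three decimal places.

z(hit rate) = z(0.696) = 0.5129
z(FA) = z(H) − d' = 0.5129 − 1.14 = -0.6271
false-alarm rate = Φ(-0.6271) = 0.2653

false-alarm rate = 0.265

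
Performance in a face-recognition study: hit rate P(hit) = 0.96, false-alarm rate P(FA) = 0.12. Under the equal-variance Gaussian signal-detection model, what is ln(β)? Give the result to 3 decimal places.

z(H) = 1.7507
z(FA) = -1.1750
ln β = −½·[z(H)² − z(FA)²] = −0.5 × (3.0650 − 1.3806) = -0.8422

ln β = -0.842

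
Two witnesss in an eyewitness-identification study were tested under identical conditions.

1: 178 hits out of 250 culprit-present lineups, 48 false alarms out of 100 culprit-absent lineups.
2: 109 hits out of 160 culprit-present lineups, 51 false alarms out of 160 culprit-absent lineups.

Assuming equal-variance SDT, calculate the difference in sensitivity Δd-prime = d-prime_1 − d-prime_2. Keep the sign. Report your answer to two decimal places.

1: z(0.7120) = 0.559, z(0.4800) = -0.050, d' = 0.609
2: z(0.6813) = 0.471, z(0.3187) = -0.471, d' = 0.942
Δd' = d'_1 − d'_2 = 0.609 − 0.942 = -0.333
2 has the higher sensitivity.

Δd-prime = -0.33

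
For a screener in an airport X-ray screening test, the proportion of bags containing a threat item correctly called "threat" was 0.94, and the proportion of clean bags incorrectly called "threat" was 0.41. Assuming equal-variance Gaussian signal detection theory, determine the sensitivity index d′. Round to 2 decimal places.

d′ = 1.78

Φ⁻¹(H) = 1.555
Φ⁻¹(FA) = -0.228
d' = z(H) − z(FA) = 1.555 − (-0.228) = 1.783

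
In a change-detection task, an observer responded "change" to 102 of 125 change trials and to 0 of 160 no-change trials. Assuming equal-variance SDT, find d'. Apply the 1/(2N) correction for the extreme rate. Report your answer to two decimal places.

d' = 3.63

The false-alarm rate is 0/160 = 0, so apply the 1/(2N) correction: FA → 1/(2·160) = 0.00313.
z(H) = z(0.81600) = 0.900
z(FA) = z(0.00313) = -2.734
d' = 0.900 − (-2.734) = 3.634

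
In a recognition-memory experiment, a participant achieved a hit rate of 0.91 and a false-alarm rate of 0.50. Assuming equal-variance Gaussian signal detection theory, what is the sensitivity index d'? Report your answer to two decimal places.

Φ⁻¹(0.91) = 1.3408, Φ⁻¹(0.50) = 0.0000
d' = z(H) − z(FA) = 1.3408 − 0.0000 = 1.3408

d' = 1.34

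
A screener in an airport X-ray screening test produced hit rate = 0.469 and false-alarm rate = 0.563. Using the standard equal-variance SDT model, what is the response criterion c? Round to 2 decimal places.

z(H) = z(0.469) = -0.078
z(FA) = z(0.563) = 0.159
c = −½·[z(H) + z(FA)] = −0.5 × (-0.078 + 0.159) = -0.0405

c = -0.04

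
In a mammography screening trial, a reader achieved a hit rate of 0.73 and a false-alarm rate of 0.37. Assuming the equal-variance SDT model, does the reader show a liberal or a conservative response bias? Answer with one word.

liberal

z(H) = 0.613, z(FA) = -0.332
c = −½·(z(H) + z(FA)) = -0.1405
c < 0 → liberal criterion (biased toward responding “yes”).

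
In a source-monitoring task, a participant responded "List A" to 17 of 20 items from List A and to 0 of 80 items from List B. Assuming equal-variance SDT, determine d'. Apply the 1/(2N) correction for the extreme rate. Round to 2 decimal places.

d' = 3.53

The false-alarm rate is 0/80 = 0, so apply the 1/(2N) correction: FA → 1/(2·80) = 0.00625.
z(H) = z(0.85000) = 1.036
z(FA) = z(0.00625) = -2.498
d' = 1.036 − (-2.498) = 3.534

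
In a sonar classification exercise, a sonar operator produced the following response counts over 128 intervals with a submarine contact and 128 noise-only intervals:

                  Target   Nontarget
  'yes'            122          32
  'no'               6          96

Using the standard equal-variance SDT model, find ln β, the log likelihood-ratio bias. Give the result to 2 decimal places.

ln β = -1.18

H = 122/128 = 0.9531
FA = 32/128 = 0.2500
z(0.9531) = 1.676, z(0.2500) = -0.674
ln β = −½·[z(H)² − z(FA)²] = −0.5 × (2.809 − 0.454) = -1.1775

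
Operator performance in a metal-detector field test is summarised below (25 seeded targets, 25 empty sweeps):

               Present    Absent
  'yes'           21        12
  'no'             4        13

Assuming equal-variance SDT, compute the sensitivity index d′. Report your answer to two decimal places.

H = 21/25 = 0.8400
FA = 12/25 = 0.4800
Φ⁻¹(H) = 0.9945
Φ⁻¹(FA) = -0.0502
d' = z(H) − z(FA) = 0.9945 − (-0.0502) = 1.0447

d′ = 1.04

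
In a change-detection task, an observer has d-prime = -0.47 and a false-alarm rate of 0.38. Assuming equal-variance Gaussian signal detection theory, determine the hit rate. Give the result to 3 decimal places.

hit rate = 0.219

z(false-alarm rate) = z(0.38) = -0.3055
z(H) = z(FA) + d' = -0.3055 + (-0.47) = -0.7755
hit rate = Φ(-0.7755) = 0.2190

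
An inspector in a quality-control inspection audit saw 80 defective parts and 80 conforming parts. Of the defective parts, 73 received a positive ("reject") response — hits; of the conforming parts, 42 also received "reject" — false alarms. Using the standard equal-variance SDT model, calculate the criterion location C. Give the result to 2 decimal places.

H = 73/80 = 0.9125
FA = 42/80 = 0.5250
z(0.9125) = 1.3563, z(0.5250) = 0.0627
c = −½·[z(H) + z(FA)] = −0.5 × (1.3563 + 0.0627) = -0.7095

C = -0.71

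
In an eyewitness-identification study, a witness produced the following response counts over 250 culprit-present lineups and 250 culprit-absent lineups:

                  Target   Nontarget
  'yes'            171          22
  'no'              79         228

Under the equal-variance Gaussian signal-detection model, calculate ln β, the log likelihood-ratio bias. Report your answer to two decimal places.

ln β = 0.80

H = 171/250 = 0.6840
FA = 22/250 = 0.0880
z(H) = 0.479
z(FA) = -1.353
ln β = −½·[z(H)² − z(FA)²] = −0.5 × (0.229 − 1.831) = 0.801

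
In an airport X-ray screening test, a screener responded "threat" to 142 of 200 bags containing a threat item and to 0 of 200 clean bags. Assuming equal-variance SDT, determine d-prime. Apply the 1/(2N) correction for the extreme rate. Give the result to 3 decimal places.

d-prime = 3.360

The false-alarm rate is 0/200 = 0, so apply the 1/(2N) correction: FA → 1/(2·200) = 0.00250.
z(H) = z(0.71000) = 0.5534
z(FA) = z(0.00250) = -2.8070
d' = 0.5534 − (-2.8070) = 3.3604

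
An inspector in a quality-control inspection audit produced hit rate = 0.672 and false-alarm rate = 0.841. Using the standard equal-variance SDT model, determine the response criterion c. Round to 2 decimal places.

c = -0.72

z(H) = 0.445
z(FA) = 0.999
c = −½·[z(H) + z(FA)] = −0.5 × (0.445 + 0.999) = -0.722
c < 0: the inspector has a liberal response bias.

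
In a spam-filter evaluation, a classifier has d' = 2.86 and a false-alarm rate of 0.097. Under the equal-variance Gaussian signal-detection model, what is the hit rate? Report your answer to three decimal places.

hit rate = 0.941

z(false-alarm rate) = z(0.097) = -1.2988
z(H) = z(FA) + d' = -1.2988 + 2.86 = 1.5612
hit rate = Φ(1.5612) = 0.9408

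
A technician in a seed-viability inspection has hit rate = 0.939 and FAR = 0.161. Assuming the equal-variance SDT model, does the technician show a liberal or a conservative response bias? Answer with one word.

z(H) = 1.546, z(FA) = -0.990
c = −½·(z(H) + z(FA)) = -0.278
c < 0 → liberal criterion (biased toward responding “yes”).

liberal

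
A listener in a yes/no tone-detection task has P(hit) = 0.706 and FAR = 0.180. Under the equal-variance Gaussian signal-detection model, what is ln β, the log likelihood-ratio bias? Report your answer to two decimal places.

ln β = 0.27

z(H) = 0.542
z(FA) = -0.915
ln β = −½·[z(H)² − z(FA)²] = −0.5 × (0.294 − 0.837) = 0.2715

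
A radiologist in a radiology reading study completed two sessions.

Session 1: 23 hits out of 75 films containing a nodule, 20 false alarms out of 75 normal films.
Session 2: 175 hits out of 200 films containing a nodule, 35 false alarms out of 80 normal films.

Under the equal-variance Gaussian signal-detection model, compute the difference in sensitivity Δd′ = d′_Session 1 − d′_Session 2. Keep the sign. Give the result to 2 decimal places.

Session 1: z(0.3067) = -0.505, z(0.2667) = -0.623, d' = 0.118
Session 2: z(0.8750) = 1.150, z(0.4375) = -0.157, d' = 1.307
Δd' = d'_Session 1 − d'_Session 2 = 0.118 − 1.307 = -1.189
Session 2 has the higher sensitivity.

Δd′ = -1.19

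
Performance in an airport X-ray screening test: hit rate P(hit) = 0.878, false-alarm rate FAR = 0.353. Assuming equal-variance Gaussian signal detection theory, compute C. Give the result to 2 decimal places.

Φ⁻¹(H) = Φ⁻¹(0.878) = 1.1650
Φ⁻¹(FA) = Φ⁻¹(0.353) = -0.3772
c = −½·[z(H) + z(FA)] = −0.5 × (1.1650 + (-0.3772)) = -0.3939

C = -0.39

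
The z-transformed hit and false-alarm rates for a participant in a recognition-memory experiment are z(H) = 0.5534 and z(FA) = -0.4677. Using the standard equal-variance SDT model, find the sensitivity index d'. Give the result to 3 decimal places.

d' = 1.021

d' = z(H) − z(FA) = 0.5534 − (-0.4677) = 1.0211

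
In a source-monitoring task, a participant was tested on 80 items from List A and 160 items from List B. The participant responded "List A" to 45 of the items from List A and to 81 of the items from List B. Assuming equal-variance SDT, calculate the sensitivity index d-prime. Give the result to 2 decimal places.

d-prime = 0.14

H = 45/80 = 0.5625
FA = 81/160 = 0.5062
z(H) = 0.157
z(FA) = 0.016
d' = z(H) − z(FA) = 0.157 − 0.016 = 0.141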